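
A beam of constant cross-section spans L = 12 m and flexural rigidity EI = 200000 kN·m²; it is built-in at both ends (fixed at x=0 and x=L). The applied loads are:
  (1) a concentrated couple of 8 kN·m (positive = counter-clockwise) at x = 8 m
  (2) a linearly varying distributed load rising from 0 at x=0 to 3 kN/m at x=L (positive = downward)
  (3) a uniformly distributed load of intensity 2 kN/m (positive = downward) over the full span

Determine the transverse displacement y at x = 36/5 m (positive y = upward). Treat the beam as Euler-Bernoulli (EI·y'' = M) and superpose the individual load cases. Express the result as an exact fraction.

Load 1 — applied couple M₀=8 kN·m at a=8 m (b=L-a=4):
  y_1 = (R_Ax³/6 - M_Ax²/2)/EI  [x≤a] with R_A=8/9, M_A=8/3 = ((8/9)·(36/5)³/6 - (8/3)·(36/5)²/2)/200000 = -27/390625 m
Load 2 — triangular load w₀=3 kN/m (0→w₀ over full span):
  y_2 = -w₀x²(L-x)²(x+2L)/(120LEI) = -3·(36/5)²·(12-(36/5))²·((36/5)+2·12)/(120·12·200000) = -18954/48828125 m
Load 3 — uniform load w=2 kN/m over full span:
  y_3 = -wx²(L-x)²/(24EI) = -2·(36/5)²·(12-(36/5))²/(24·200000) = -972/1953125 m
Superposition: y = Σ y_i = -46629/48828125 m ≈ -0.000955 m

y(36/5) = -46629/48828125 m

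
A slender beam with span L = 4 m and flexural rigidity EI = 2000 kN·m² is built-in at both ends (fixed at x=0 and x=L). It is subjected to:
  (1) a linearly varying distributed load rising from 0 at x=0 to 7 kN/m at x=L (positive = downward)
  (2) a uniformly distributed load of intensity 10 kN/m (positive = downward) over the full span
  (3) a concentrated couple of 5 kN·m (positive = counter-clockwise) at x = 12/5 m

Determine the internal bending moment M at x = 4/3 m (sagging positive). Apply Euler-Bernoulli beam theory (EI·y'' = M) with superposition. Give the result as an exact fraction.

Load 1 — triangular load w₀=7 kN/m (0→w₀ over full span):
  M_1 = 3w₀Lx/20 - w₀L²/30 - w₀x³/(6L) = 3·7·4·(4/3)/20 - 7·4²/30 - 7·(4/3)³/(6·4) = 476/405 kN·m
Load 2 — uniform load w=10 kN/m over full span:
  M_2 = wLx/2 - wL²/12 - wx²/2 = 10·4·(4/3)/2 - 10·4²/12 - 10·(4/3)²/2 = 40/9 kN·m
Load 3 — applied couple M₀=5 kN·m at a=12/5 m (b=L-a=8/5):
  M_3 = R_Ax - M_A  [x≤a] with R_A=9/5, M_A=8/5 = (9/5)·(4/3) - (8/5) = 4/5 kN·m
Superposition: M = Σ M_i = 520/81 kN·m ≈ 6.419753 kN·m

M(4/3) = 520/81 kN·m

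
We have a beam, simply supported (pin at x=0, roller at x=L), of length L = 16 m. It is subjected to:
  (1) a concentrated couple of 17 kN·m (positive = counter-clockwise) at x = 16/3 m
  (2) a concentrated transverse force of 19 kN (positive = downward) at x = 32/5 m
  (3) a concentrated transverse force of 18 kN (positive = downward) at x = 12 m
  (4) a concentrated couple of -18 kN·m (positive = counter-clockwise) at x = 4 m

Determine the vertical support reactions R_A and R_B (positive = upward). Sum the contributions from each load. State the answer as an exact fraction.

Load 1 — applied couple M₀=17 kN·m at a=16/3 m (b=L-a=32/3):
  R_A = M₀/L = 17/16 kN
  R_B = -M₀/L = -17/16 kN
Load 2 — point force P=19 kN at a=32/5 m (b=L-a=48/5):
  R_A = Pb/L = 19·(48/5)/16 = 57/5 kN
  R_B = Pa/L = 19·(32/5)/16 = 38/5 kN
Load 3 — point force P=18 kN at a=12 m (b=L-a=4):
  R_A = Pb/L = 18·4/16 = 9/2 kN
  R_B = Pa/L = 18·12/16 = 27/2 kN
Load 4 — applied couple M₀=-18 kN·m at a=4 m (b=L-a=12):
  R_A = M₀/L = (-18)/16 = -9/8 kN
  R_B = -M₀/L = -(-18)/16 = 9/8 kN
Superposition: R_A = 1267/80 kN, R_B = 1693/80 kN

R_A = 1267/80 kN, R_B = 1693/80 kN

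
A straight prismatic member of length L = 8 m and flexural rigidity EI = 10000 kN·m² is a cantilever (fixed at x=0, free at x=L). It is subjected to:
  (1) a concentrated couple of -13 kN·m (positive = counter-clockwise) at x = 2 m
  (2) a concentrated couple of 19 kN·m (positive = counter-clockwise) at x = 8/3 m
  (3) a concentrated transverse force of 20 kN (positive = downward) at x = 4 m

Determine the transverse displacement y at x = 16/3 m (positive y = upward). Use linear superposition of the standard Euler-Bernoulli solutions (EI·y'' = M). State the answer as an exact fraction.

y(16/3) = -11/200 m

Load 1 — applied couple M₀=-13 kN·m at a=2 m (b=L-a=6):
  y_1 = M₀a(2x-a)/(2EI)  [x>a] = (-13)·2·(2·(16/3)-2)/(2·10000) = -169/15000 m
Load 2 — applied couple M₀=19 kN·m at a=8/3 m (b=L-a=16/3):
  y_2 = M₀a(2x-a)/(2EI)  [x>a] = 19·(8/3)·(2·(16/3)-(8/3))/(2·10000) = 38/1875 m
Load 3 — point force P=20 kN at a=4 m (b=L-a=4):
  y_3 = -Pa²(3x-a)/(6EI)  [x>a] = -20·4²·(3·(16/3)-4)/(6·10000) = -8/125 m
Superposition: y = Σ y_i = -11/200 m ≈ -0.055000 m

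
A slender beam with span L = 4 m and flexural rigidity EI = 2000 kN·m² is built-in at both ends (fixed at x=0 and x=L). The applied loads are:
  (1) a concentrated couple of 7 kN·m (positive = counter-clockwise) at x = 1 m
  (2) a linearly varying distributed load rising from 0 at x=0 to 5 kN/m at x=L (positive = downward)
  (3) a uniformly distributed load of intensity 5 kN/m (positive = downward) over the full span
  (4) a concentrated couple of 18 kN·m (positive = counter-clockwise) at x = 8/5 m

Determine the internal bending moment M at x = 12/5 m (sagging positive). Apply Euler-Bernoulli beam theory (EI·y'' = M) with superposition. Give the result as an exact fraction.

M(12/5) = -5903/6000 kN·m

Load 1 — applied couple M₀=7 kN·m at a=1 m (b=L-a=3):
  M_1 = R_Ax - M_A - M₀  [x>a] with R_A=63/32, M_A=-21/16 = (63/32)·(12/5) - (-21/16) - 7 = -77/80 kN·m
Load 2 — triangular load w₀=5 kN/m (0→w₀ over full span):
  M_2 = 3w₀Lx/20 - w₀L²/30 - w₀x³/(6L) = 3·5·4·(12/5)/20 - 5·4²/30 - 5·(12/5)³/(6·4) = 124/75 kN·m
Load 3 — uniform load w=5 kN/m over full span:
  M_3 = wLx/2 - wL²/12 - wx²/2 = 5·4·(12/5)/2 - 5·4²/12 - 5·(12/5)²/2 = 44/15 kN·m
Load 4 — applied couple M₀=18 kN·m at a=8/5 m (b=L-a=12/5):
  M_4 = R_Ax - M_A - M₀  [x>a] with R_A=162/25, M_A=54/25 = (162/25)·(12/5) - (54/25) - 18 = -576/125 kN·m
Superposition: M = Σ M_i = -5903/6000 kN·m ≈ -0.983833 kN·m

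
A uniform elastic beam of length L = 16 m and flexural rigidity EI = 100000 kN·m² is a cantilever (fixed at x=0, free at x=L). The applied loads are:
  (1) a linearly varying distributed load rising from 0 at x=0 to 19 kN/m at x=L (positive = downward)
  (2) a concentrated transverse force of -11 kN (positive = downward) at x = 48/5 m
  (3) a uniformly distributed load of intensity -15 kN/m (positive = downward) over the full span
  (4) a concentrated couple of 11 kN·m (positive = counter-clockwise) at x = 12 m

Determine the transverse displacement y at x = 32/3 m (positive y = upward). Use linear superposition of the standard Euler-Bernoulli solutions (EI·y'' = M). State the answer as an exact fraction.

y(32/3) = 29404336/284765625 m

Load 1 — triangular load w₀=19 kN/m (0→w₀ over full span):
  y_1 = (w₀Lx³/12-w₀L²x²/6-w₀x⁵/(120L))/EI = (19·16·(32/3)³/12-19·16²·(32/3)²/6-19·(32/3)⁵/(120·16))/100000 = -7159808/11390625 m
Load 2 — point force P=-11 kN at a=48/5 m (b=L-a=32/5):
  y_2 = -Pa²(3x-a)/(6EI)  [x>a] = -(-11)·(48/5)²·(3·(32/3)-(48/5))/(6·100000) = 14784/390625 m
Load 3 — uniform load w=-15 kN/m over full span:
  y_3 = -wx²(x²-4Lx+6L²)/(24EI) = -(-15)·(32/3)²·((32/3)²-4·16·(32/3)+6·16²)/(24·100000) = 34816/50625 m
Load 4 — applied couple M₀=11 kN·m at a=12 m (b=L-a=4):
  y_4 = M₀x²/(2EI)  [x≤a] = 11·(32/3)²/(2·100000) = 176/28125 m
Superposition: y = Σ y_i = 29404336/284765625 m ≈ 0.103258 m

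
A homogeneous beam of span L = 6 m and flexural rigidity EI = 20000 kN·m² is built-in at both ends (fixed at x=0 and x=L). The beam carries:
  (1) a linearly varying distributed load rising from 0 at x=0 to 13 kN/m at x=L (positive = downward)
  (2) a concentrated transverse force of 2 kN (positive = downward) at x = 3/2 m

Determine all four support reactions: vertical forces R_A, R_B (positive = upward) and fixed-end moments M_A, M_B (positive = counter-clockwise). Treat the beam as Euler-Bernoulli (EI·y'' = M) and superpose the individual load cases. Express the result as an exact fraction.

Load 1 — triangular load w₀=13 kN/m (0→w₀ over full span):
  R_A = 3w₀L/20 = 3·13·6/20 = 117/10 kN
  M_A = w₀L²/30 = 13·6²/30 = 78/5 kN·m
  R_B = 7w₀L/20 = 7·13·6/20 = 273/10 kN
  M_B = -w₀L²/20 = -13·6²/20 = -117/5 kN·m
Load 2 — point force P=2 kN at a=3/2 m (b=L-a=9/2):
  R_A = Pb²(3a+b)/L³ = 2·(9/2)²·(3·(3/2)+(9/2))/6³ = 27/16 kN
  M_A = Pab²/L² = 2·(3/2)·(9/2)²/6² = 27/16 kN·m
  R_B = Pa²(a+3b)/L³ = 2·(3/2)²·((3/2)+3·(9/2))/6³ = 5/16 kN
  M_B = -Pa²b/L² = -2·(3/2)²·(9/2)/6² = -9/16 kN·m
Superposition: R_A = 1071/80 kN, M_A = 1383/80 kN·m, R_B = 2209/80 kN, M_B = -1917/80 kN·m

R_A = 1071/80 kN, M_A = 1383/80 kN·m, R_B = 2209/80 kN, M_B = -1917/80 kN·m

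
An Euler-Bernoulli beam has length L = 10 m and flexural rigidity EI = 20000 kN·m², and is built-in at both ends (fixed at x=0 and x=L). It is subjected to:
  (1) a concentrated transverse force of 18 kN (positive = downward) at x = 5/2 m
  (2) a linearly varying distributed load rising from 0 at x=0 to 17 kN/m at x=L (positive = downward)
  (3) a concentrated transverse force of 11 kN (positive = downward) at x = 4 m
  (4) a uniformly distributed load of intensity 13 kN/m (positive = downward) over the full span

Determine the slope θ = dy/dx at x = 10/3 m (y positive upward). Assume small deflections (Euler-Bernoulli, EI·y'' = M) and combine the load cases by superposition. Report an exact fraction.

θ(10/3) = -756527/97200000 rad

Load 1 — point force P=18 kN at a=5/2 m (b=L-a=15/2):
  θ_1 = Pa²(L-x)(2bL-(3b+a)(L-x))/(2L³EI)  [x>a] = 18·(5/2)²·(10-(10/3))·(2·(15/2)·10-(3·(15/2)+(5/2))·(10-(10/3)))/(2·10³·20000) = -1/3200 rad
Load 2 — triangular load w₀=17 kN/m (0→w₀ over full span):
  θ_2 = -w₀(2x(L-x)(L-2x)(x+2L)+x²(L-x)²)/(120LEI) = -17·(2·(10/3)·(10-(10/3))·(10-2·(10/3))·((10/3)+2·10)+(10/3)²·(10-(10/3))²)/(120·10·20000) = -17/6075 rad
Load 3 — point force P=11 kN at a=4 m (b=L-a=6):
  θ_3 = -Pb²x(2aL-(3a+b)x)/(2L³EI)  [x≤a] = -11·6²·(10/3)·(2·4·10-(3·4+6)·(10/3))/(2·10³·20000) = -33/50000 rad
Load 4 — uniform load w=13 kN/m over full span:
  θ_4 = -wx(L-x)(L-2x)/(12EI) = -13·(10/3)·(10-(10/3))·(10-2·(10/3))/(12·20000) = -13/3240 rad
Superposition: θ = Σ θ_i = -756527/97200000 rad ≈ -0.007783 rad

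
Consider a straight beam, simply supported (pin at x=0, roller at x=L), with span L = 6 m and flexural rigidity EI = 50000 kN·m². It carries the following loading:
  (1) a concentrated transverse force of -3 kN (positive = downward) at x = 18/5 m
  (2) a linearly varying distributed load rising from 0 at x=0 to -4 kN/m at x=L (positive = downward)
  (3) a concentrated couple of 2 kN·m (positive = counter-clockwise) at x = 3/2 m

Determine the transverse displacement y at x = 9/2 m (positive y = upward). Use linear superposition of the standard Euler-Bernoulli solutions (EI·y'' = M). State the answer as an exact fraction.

y(9/2) = 587313/800000000 m

Load 1 — point force P=-3 kN at a=18/5 m (b=L-a=12/5):
  y_1 = -Pa(L-x)(2Lx-a²-x²)/(6LEI)  [x>a] = -(-3)·(18/5)·(6-(9/2))·(2·6·(9/2)-(18/5)²-(9/2)²)/(6·6·50000) = 18711/100000000 m
Load 2 — triangular load w₀=-4 kN/m (0→w₀ over full span):
  y_2 = -w₀x(7L⁴-10L²x²+3x⁴)/(360LEI) = -(-4)·(9/2)·(7·6⁴-10·6²·(9/2)²+3·(9/2)⁴)/(360·6·50000) = 3213/6400000 m
Load 3 — applied couple M₀=2 kN·m at a=3/2 m (b=L-a=9/2):
  y_3 = (M₀x³/(6L)-M₀(x-a)²/2+C₁x)/EI  [x>a] with C₁=M₀(3b²-L²)/(6L)=11/8 = (2·(9/2)³/(6·6)-2·((9/2)-(3/2))²/2+(11/8)·(9/2))/50000 = 9/200000 m
Superposition: y = Σ y_i = 587313/800000000 m ≈ 0.000734 m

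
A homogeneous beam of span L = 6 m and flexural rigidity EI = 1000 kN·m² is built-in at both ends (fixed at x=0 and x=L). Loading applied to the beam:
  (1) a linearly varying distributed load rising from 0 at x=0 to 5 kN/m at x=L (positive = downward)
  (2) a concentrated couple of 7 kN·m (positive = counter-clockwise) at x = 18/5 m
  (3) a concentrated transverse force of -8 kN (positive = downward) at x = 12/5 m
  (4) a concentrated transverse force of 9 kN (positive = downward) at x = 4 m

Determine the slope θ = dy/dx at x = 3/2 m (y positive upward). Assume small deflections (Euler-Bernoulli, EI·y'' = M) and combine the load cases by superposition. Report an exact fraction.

θ(3/2) = -141513/32000000 rad

Load 1 — triangular load w₀=5 kN/m (0→w₀ over full span):
  θ_1 = -w₀(2x(L-x)(L-2x)(x+2L)+x²(L-x)²)/(120LEI) = -5·(2·(3/2)·(6-(3/2))·(6-2·(3/2))·((3/2)+2·6)+(3/2)²·(6-(3/2))²)/(120·6·1000) = -1053/256000 rad
Load 2 — applied couple M₀=7 kN·m at a=18/5 m (b=L-a=12/5):
  θ_2 = (R_Ax²/2 - M_Ax)/EI  [x≤a] with R_A=42/25, M_A=56/25 = ((42/25)·(3/2)²/2 - (56/25)·(3/2))/1000 = -147/100000 rad
Load 3 — point force P=-8 kN at a=12/5 m (b=L-a=18/5):
  θ_3 = -Pb²x(2aL-(3a+b)x)/(2L³EI)  [x≤a] = -(-8)·(18/5)²·(3/2)·(2·(12/5)·6-(3·(12/5)+(18/5))·(3/2))/(2·6³·1000) = 567/125000 rad
Load 4 — point force P=9 kN at a=4 m (b=L-a=2):
  θ_4 = -Pb²x(2aL-(3a+b)x)/(2L³EI)  [x≤a] = -9·2²·(3/2)·(2·4·6-(3·4+2)·(3/2))/(2·6³·1000) = -27/8000 rad
Superposition: θ = Σ θ_i = -141513/32000000 rad ≈ -0.004422 rad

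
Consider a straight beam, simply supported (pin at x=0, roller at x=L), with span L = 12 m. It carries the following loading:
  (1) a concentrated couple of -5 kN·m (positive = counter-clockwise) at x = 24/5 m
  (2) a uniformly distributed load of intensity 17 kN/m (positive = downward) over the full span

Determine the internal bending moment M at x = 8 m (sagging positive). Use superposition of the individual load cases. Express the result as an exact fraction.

Load 1 — applied couple M₀=-5 kN·m at a=24/5 m (b=L-a=36/5):
  M_1 = M₀x/L - M₀  [x>a] = (-5)·8/12 - (-5) = 5/3 kN·m
Load 2 — uniform load w=17 kN/m over full span:
  M_2 = wx(L-x)/2 = 17·8·(12-8)/2 = 272 kN·m
Superposition: M = Σ M_i = 821/3 kN·m ≈ 273.666667 kN·m

M(8) = 821/3 kN·m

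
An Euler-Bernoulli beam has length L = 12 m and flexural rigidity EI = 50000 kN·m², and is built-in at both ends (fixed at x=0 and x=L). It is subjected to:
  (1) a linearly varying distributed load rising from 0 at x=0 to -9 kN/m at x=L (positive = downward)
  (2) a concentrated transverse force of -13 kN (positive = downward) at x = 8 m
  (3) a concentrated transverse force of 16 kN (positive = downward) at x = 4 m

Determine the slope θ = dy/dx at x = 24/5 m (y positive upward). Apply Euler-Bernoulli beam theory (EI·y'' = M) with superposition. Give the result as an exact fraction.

θ(24/5) = 1908/1953125 rad

Load 1 — triangular load w₀=-9 kN/m (0→w₀ over full span):
  θ_1 = -w₀(2x(L-x)(L-2x)(x+2L)+x²(L-x)²)/(120LEI) = -(-9)·(2·(24/5)·(12-(24/5))·(12-2·(24/5))·((24/5)+2·12)+(24/5)²·(12-(24/5))²)/(120·12·50000) = 1458/1953125 rad
Load 2 — point force P=-13 kN at a=8 m (b=L-a=4):
  θ_2 = -Pb²x(2aL-(3a+b)x)/(2L³EI)  [x≤a] = -(-13)·4²·(24/5)·(2·8·12-(3·8+4)·(24/5))/(2·12³·50000) = 26/78125 rad
Load 3 — point force P=16 kN at a=4 m (b=L-a=8):
  θ_3 = Pa²(L-x)(2bL-(3b+a)(L-x))/(2L³EI)  [x>a] = 16·4²·(12-(24/5))·(2·8·12-(3·8+4)·(12-(24/5)))/(2·12³·50000) = -8/78125 rad
Superposition: θ = Σ θ_i = 1908/1953125 rad ≈ 0.000977 rad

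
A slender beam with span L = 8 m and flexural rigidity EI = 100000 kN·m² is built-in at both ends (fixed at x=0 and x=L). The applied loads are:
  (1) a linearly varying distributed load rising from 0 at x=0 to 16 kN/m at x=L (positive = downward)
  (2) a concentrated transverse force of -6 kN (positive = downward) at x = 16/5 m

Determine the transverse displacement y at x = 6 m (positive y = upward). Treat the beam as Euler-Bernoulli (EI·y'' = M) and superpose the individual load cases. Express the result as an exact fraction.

y(6) = -29/62500 m

Load 1 — triangular load w₀=16 kN/m (0→w₀ over full span):
  y_1 = -w₀x²(L-x)²(x+2L)/(120LEI) = -16·6²·(8-6)²·(6+2·8)/(120·8·100000) = -33/62500 m
Load 2 — point force P=-6 kN at a=16/5 m (b=L-a=24/5):
  y_2 = -Pa²(L-x)²(3bL-(3b+a)(L-x))/(6L³EI)  [x>a] = -(-6)·(16/5)²·(8-6)²·(3·(24/5)·8-(3·(24/5)+(16/5))·(8-6))/(6·8³·100000) = 1/15625 m
Superposition: y = Σ y_i = -29/62500 m ≈ -0.000464 m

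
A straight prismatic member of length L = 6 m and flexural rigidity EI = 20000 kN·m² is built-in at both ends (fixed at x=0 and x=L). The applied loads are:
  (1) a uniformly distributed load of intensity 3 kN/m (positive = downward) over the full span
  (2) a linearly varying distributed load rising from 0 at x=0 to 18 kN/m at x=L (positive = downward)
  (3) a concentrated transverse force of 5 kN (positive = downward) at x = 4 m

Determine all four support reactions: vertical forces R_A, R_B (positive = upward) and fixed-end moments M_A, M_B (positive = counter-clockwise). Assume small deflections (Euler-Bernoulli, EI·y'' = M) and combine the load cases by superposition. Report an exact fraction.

R_A = 3577/135 kN, M_A = 1477/45 kN·m, R_B = 6818/135 kN, M_B = -2063/45 kN·m

Load 1 — uniform load w=3 kN/m over full span:
  R_A = wL/2 = 3·6/2 = 9 kN
  M_A = wL²/12 = 3·6²/12 = 9 kN·m
  R_B = wL/2 = 3·6/2 = 9 kN
  M_B = -wL²/12 = -3·6²/12 = -9 kN·m
Load 2 — triangular load w₀=18 kN/m (0→w₀ over full span):
  R_A = 3w₀L/20 = 3·18·6/20 = 81/5 kN
  M_A = w₀L²/30 = 18·6²/30 = 108/5 kN·m
  R_B = 7w₀L/20 = 7·18·6/20 = 189/5 kN
  M_B = -w₀L²/20 = -18·6²/20 = -162/5 kN·m
Load 3 — point force P=5 kN at a=4 m (b=L-a=2):
  R_A = Pb²(3a+b)/L³ = 5·2²·(3·4+2)/6³ = 35/27 kN
  M_A = Pab²/L² = 5·4·2²/6² = 20/9 kN·m
  R_B = Pa²(a+3b)/L³ = 5·4²·(4+3·2)/6³ = 100/27 kN
  M_B = -Pa²b/L² = -5·4²·2/6² = -40/9 kN·m
Superposition: R_A = 3577/135 kN, M_A = 1477/45 kN·m, R_B = 6818/135 kN, M_B = -2063/45 kN·m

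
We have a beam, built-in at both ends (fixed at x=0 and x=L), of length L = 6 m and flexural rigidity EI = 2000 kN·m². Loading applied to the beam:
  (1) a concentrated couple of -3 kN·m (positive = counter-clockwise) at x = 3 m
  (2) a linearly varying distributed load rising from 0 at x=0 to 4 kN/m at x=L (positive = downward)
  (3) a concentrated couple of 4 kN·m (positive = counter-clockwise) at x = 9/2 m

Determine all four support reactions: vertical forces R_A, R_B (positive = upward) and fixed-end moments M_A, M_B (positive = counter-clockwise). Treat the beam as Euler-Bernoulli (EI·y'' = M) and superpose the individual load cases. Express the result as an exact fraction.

R_A = 18/5 kN, M_A = 53/10 kN·m, R_B = 42/5 kN, M_B = -87/10 kN·m

Load 1 — applied couple M₀=-3 kN·m at a=3 m (b=L-a=3):
  R_A = 6M₀ab/L³ = 6·(-3)·3·3/6³ = -3/4 kN
  M_A = M₀b(2a-b)/L² = (-3)·3·(2·3-3)/6² = -3/4 kN·m
  R_B = -6M₀ab/L³ = -6·(-3)·3·3/6³ = 3/4 kN
  M_B = M₀a(2b-a)/L² = (-3)·3·(2·3-3)/6² = -3/4 kN·m
Load 2 — triangular load w₀=4 kN/m (0→w₀ over full span):
  R_A = 3w₀L/20 = 3·4·6/20 = 18/5 kN
  M_A = w₀L²/30 = 4·6²/30 = 24/5 kN·m
  R_B = 7w₀L/20 = 7·4·6/20 = 42/5 kN
  M_B = -w₀L²/20 = -4·6²/20 = -36/5 kN·m
Load 3 — applied couple M₀=4 kN·m at a=9/2 m (b=L-a=3/2):
  R_A = 6M₀ab/L³ = 6·4·(9/2)·(3/2)/6³ = 3/4 kN
  M_A = M₀b(2a-b)/L² = 4·(3/2)·(2·(9/2)-(3/2))/6² = 5/4 kN·m
  R_B = -6M₀ab/L³ = -6·4·(9/2)·(3/2)/6³ = -3/4 kN
  M_B = M₀a(2b-a)/L² = 4·(9/2)·(2·(3/2)-(9/2))/6² = -3/4 kN·m
Superposition: R_A = 18/5 kN, M_A = 53/10 kN·m, R_B = 42/5 kN, M_B = -87/10 kN·m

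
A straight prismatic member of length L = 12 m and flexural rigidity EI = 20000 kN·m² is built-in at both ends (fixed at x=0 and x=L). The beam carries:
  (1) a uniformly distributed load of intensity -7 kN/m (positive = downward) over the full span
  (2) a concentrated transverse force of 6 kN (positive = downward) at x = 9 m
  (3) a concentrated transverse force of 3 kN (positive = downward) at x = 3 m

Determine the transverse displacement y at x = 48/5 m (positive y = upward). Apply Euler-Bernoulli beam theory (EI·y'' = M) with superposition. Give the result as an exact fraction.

Load 1 — uniform load w=-7 kN/m over full span:
  y_1 = -wx²(L-x)²/(24EI) = -(-7)·(48/5)²·(12-(48/5))²/(24·20000) = 3024/390625 m
Load 2 — point force P=6 kN at a=9 m (b=L-a=3):
  y_2 = -Pa²(L-x)²(3bL-(3b+a)(L-x))/(6L³EI)  [x>a] = -6·9²·(12-(48/5))²·(3·3·12-(3·3+9)·(12-(48/5)))/(6·12³·20000) = -2187/2500000 m
Load 3 — point force P=3 kN at a=3 m (b=L-a=9):
  y_3 = -Pa²(L-x)²(3bL-(3b+a)(L-x))/(6L³EI)  [x>a] = -3·3²·(12-(48/5))²·(3·9·12-(3·9+3)·(12-(48/5)))/(6·12³·20000) = -189/1000000 m
Superposition: y = Σ y_i = 166941/25000000 m ≈ 0.006678 m

y(48/5) = 166941/25000000 m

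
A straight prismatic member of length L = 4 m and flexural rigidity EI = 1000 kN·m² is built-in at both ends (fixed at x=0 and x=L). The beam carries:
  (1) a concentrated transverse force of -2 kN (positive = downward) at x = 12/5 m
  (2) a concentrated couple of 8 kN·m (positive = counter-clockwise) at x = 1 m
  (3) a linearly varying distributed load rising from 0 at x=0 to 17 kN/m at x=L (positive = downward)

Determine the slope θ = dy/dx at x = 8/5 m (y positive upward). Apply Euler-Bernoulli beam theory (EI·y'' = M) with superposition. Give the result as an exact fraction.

θ(8/5) = -1409/781250 rad

Load 1 — point force P=-2 kN at a=12/5 m (b=L-a=8/5):
  θ_1 = -Pb²x(2aL-(3a+b)x)/(2L³EI)  [x≤a] = -(-2)·(8/5)²·(8/5)·(2·(12/5)·4-(3·(12/5)+(8/5))·(8/5))/(2·4³·1000) = 128/390625 rad
Load 2 — applied couple M₀=8 kN·m at a=1 m (b=L-a=3):
  θ_2 = (R_Ax²/2 - M_Ax - M₀(x-a))/EI  [x>a] with R_A=9/4, M_A=-3/2 = ((9/4)·(8/5)²/2 - (-3/2)·(8/5) - 8·((8/5)-1))/1000 = 3/6250 rad
Load 3 — triangular load w₀=17 kN/m (0→w₀ over full span):
  θ_3 = -w₀(2x(L-x)(L-2x)(x+2L)+x²(L-x)²)/(120LEI) = -17·(2·(8/5)·(4-(8/5))·(4-2·(8/5))·((8/5)+2·4)+(8/5)²·(4-(8/5))²)/(120·4·1000) = -204/78125 rad
Superposition: θ = Σ θ_i = -1409/781250 rad ≈ -0.001804 rad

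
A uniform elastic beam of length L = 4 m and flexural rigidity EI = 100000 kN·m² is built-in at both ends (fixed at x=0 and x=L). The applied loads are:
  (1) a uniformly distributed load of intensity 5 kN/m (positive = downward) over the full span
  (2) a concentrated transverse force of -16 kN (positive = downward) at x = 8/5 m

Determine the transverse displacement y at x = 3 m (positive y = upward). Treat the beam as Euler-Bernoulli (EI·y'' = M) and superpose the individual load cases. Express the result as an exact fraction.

y(3) = 31/12000000 m

Load 1 — uniform load w=5 kN/m over full span:
  y_1 = -wx²(L-x)²/(24EI) = -5·3²·(4-3)²/(24·100000) = -3/160000 m
Load 2 — point force P=-16 kN at a=8/5 m (b=L-a=12/5):
  y_2 = -Pa²(L-x)²(3bL-(3b+a)(L-x))/(6L³EI)  [x>a] = -(-16)·(8/5)²·(4-3)²·(3·(12/5)·4-(3·(12/5)+(8/5))·(4-3))/(6·4³·100000) = 1/46875 m
Superposition: y = Σ y_i = 31/12000000 m ≈ 0.000003 m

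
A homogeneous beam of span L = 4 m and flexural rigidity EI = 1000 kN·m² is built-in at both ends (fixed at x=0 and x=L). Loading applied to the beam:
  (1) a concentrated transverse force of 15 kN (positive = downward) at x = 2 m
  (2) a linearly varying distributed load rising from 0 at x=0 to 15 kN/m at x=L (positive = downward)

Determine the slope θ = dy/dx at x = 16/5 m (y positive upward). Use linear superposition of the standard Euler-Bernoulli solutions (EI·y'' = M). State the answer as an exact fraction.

Load 1 — point force P=15 kN at a=2 m (b=L-a=2):
  θ_1 = Pa²(L-x)(2bL-(3b+a)(L-x))/(2L³EI)  [x>a] = 15·2²·(4-(16/5))·(2·2·4-(3·2+2)·(4-(16/5)))/(2·4³·1000) = 9/2500 rad
Load 2 — triangular load w₀=15 kN/m (0→w₀ over full span):
  θ_2 = -w₀(2x(L-x)(L-2x)(x+2L)+x²(L-x)²)/(120LEI) = -15·(2·(16/5)·(4-(16/5))·(4-2·(16/5))·((16/5)+2·4)+(16/5)²·(4-(16/5))²)/(120·4·1000) = 64/15625 rad
Superposition: θ = Σ θ_i = 481/62500 rad ≈ 0.007696 rad

θ(16/5) = 481/62500 rad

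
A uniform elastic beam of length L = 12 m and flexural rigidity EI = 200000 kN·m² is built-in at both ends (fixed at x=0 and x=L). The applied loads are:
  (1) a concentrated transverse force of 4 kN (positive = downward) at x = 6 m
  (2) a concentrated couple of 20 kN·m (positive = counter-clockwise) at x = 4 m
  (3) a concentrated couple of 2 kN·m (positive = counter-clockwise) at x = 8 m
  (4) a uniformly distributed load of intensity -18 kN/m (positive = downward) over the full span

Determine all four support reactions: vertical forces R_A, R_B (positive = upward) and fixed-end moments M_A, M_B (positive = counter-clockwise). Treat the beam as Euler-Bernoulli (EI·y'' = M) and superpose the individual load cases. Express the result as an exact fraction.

R_A = -932/9 kN, M_A = -628/3 kN·m, R_B = -976/9 kN, M_B = 650/3 kN·m

Load 1 — point force P=4 kN at a=6 m (b=L-a=6):
  R_A = Pb²(3a+b)/L³ = 4·6²·(3·6+6)/12³ = 2 kN
  M_A = Pab²/L² = 4·6·6²/12² = 6 kN·m
  R_B = Pa²(a+3b)/L³ = 4·6²·(6+3·6)/12³ = 2 kN
  M_B = -Pa²b/L² = -4·6²·6/12² = -6 kN·m
Load 2 — applied couple M₀=20 kN·m at a=4 m (b=L-a=8):
  R_A = 6M₀ab/L³ = 6·20·4·8/12³ = 20/9 kN
  M_A = M₀b(2a-b)/L² = 20·8·(2·4-8)/12² = 0 kN·m
  R_B = -6M₀ab/L³ = -6·20·4·8/12³ = -20/9 kN
  M_B = M₀a(2b-a)/L² = 20·4·(2·8-4)/12² = 20/3 kN·m
Load 3 — applied couple M₀=2 kN·m at a=8 m (b=L-a=4):
  R_A = 6M₀ab/L³ = 6·2·8·4/12³ = 2/9 kN
  M_A = M₀b(2a-b)/L² = 2·4·(2·8-4)/12² = 2/3 kN·m
  R_B = -6M₀ab/L³ = -6·2·8·4/12³ = -2/9 kN
  M_B = M₀a(2b-a)/L² = 2·8·(2·4-8)/12² = 0 kN·m
Load 4 — uniform load w=-18 kN/m over full span:
  R_A = wL/2 = (-18)·12/2 = -108 kN
  M_A = wL²/12 = (-18)·12²/12 = -216 kN·m
  R_B = wL/2 = (-18)·12/2 = -108 kN
  M_B = -wL²/12 = -(-18)·12²/12 = 216 kN·m
Superposition: R_A = -932/9 kN, M_A = -628/3 kN·m, R_B = -976/9 kN, M_B = 650/3 kN·m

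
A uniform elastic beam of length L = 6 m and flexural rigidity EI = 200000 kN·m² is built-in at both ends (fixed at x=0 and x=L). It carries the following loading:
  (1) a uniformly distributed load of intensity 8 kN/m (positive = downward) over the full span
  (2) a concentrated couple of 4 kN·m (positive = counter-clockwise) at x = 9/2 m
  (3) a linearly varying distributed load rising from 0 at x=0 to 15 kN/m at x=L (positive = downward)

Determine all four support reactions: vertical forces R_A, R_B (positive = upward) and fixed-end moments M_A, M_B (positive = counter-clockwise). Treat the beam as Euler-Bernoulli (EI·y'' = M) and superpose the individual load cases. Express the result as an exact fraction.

R_A = 153/4 kN, M_A = 173/4 kN·m, R_B = 219/4 kN, M_B = -207/4 kN·m

Load 1 — uniform load w=8 kN/m over full span:
  R_A = wL/2 = 8·6/2 = 24 kN
  M_A = wL²/12 = 8·6²/12 = 24 kN·m
  R_B = wL/2 = 8·6/2 = 24 kN
  M_B = -wL²/12 = -8·6²/12 = -24 kN·m
Load 2 — applied couple M₀=4 kN·m at a=9/2 m (b=L-a=3/2):
  R_A = 6M₀ab/L³ = 6·4·(9/2)·(3/2)/6³ = 3/4 kN
  M_A = M₀b(2a-b)/L² = 4·(3/2)·(2·(9/2)-(3/2))/6² = 5/4 kN·m
  R_B = -6M₀ab/L³ = -6·4·(9/2)·(3/2)/6³ = -3/4 kN
  M_B = M₀a(2b-a)/L² = 4·(9/2)·(2·(3/2)-(9/2))/6² = -3/4 kN·m
Load 3 — triangular load w₀=15 kN/m (0→w₀ over full span):
  R_A = 3w₀L/20 = 3·15·6/20 = 27/2 kN
  M_A = w₀L²/30 = 15·6²/30 = 18 kN·m
  R_B = 7w₀L/20 = 7·15·6/20 = 63/2 kN
  M_B = -w₀L²/20 = -15·6²/20 = -27 kN·m
Superposition: R_A = 153/4 kN, M_A = 173/4 kN·m, R_B = 219/4 kN, M_B = -207/4 kN·m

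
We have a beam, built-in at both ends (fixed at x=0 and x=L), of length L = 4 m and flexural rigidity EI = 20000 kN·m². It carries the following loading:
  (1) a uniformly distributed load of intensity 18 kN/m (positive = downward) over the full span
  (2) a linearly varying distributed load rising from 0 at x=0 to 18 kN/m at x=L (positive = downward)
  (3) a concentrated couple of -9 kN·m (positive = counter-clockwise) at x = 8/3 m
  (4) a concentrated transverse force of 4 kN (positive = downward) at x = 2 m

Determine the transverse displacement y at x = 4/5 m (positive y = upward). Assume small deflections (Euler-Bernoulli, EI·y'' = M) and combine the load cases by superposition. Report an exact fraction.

y(4/5) = -40097/117187500 m

Load 1 — uniform load w=18 kN/m over full span:
  y_1 = -wx²(L-x)²/(24EI) = -18·(4/5)²·(4-(4/5))²/(24·20000) = -96/390625 m
Load 2 — triangular load w₀=18 kN/m (0→w₀ over full span):
  y_2 = -w₀x²(L-x)²(x+2L)/(120LEI) = -18·(4/5)²·(4-(4/5))²·((4/5)+2·4)/(120·4·20000) = -1056/9765625 m
Load 3 — applied couple M₀=-9 kN·m at a=8/3 m (b=L-a=4/3):
  y_3 = (R_Ax³/6 - M_Ax²/2)/EI  [x≤a] with R_A=-3, M_A=-3 = ((-3)·(4/5)³/6 - (-3)·(4/5)²/2)/20000 = 11/312500 m
Load 4 — point force P=4 kN at a=2 m (b=L-a=2):
  y_4 = -Pb²x²(3aL-(3a+b)x)/(6L³EI)  [x≤a] = -4·2²·(4/5)²·(3·2·4-(3·2+2)·(4/5))/(6·4³·20000) = -11/468750 m
Superposition: y = Σ y_i = -40097/117187500 m ≈ -0.000342 m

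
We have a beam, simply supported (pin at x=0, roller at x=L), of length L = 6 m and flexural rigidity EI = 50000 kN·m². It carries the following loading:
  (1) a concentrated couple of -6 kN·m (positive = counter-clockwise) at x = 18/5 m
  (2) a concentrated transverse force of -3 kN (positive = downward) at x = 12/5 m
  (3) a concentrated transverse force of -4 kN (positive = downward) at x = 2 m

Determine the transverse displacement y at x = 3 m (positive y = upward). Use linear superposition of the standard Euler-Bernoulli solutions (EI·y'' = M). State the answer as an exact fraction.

Load 1 — applied couple M₀=-6 kN·m at a=18/5 m (b=L-a=12/5):
  y_1 = (M₀x³/(6L)+C₁x)/EI  [x≤a] with C₁=M₀(3b²-L²)/(6L)=78/25 = ((-6)·3³/(6·6)+(78/25)·3)/50000 = 243/2500000 m
Load 2 — point force P=-3 kN at a=12/5 m (b=L-a=18/5):
  y_2 = -Pa(L-x)(2Lx-a²-x²)/(6LEI)  [x>a] = -(-3)·(12/5)·(6-3)·(2·6·3-(12/5)²-3²)/(6·6·50000) = 1593/6250000 m
Load 3 — point force P=-4 kN at a=2 m (b=L-a=4):
  y_3 = -Pa(L-x)(2Lx-a²-x²)/(6LEI)  [x>a] = -(-4)·2·(6-3)·(2·6·3-2²-3²)/(6·6·50000) = 23/75000 m
Superposition: y = Σ y_i = 24703/37500000 m ≈ 0.000659 m

y(3) = 24703/37500000 m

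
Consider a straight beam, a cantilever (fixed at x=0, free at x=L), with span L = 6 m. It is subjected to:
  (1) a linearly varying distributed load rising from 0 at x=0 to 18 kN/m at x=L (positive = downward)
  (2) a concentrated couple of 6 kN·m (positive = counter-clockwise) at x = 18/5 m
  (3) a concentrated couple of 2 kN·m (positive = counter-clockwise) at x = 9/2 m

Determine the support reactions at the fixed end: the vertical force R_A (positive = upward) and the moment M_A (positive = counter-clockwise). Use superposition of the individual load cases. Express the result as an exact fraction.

R_A = 54 kN, M_A = 208 kN·m

Load 1 — triangular load w₀=18 kN/m (0→w₀ over full span):
  R_A = w₀L/2 = 18·6/2 = 54 kN
  M_A = w₀L²/3 = 18·6²/3 = 216 kN·m
Load 2 — applied couple M₀=6 kN·m at a=18/5 m (b=L-a=12/5):
  R_A = 0 kN
  M_A = -M₀ = -6 kN·m
Load 3 — applied couple M₀=2 kN·m at a=9/2 m (b=L-a=3/2):
  R_A = 0 kN
  M_A = -M₀ = -2 kN·m
Superposition: R_A = 54 kN, M_A = 208 kN·m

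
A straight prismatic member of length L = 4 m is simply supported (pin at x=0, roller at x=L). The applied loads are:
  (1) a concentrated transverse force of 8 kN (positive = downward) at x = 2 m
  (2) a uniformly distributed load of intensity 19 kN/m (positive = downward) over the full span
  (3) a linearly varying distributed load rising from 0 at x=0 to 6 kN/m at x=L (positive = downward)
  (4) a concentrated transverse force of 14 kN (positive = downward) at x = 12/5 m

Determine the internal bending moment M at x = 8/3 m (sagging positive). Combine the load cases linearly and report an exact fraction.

M(8/3) = 7592/135 kN·m

Load 1 — point force P=8 kN at a=2 m (b=L-a=2):
  M_1 = Pa(L-x)/L  [x>a] = 8·2·(4-(8/3))/4 = 16/3 kN·m
Load 2 — uniform load w=19 kN/m over full span:
  M_2 = wx(L-x)/2 = 19·(8/3)·(4-(8/3))/2 = 304/9 kN·m
Load 3 — triangular load w₀=6 kN/m (0→w₀ over full span):
  M_3 = w₀Lx/6 - w₀x³/(6L) = 6·4·(8/3)/6 - 6·(8/3)³/(6·4) = 160/27 kN·m
Load 4 — point force P=14 kN at a=12/5 m (b=L-a=8/5):
  M_4 = Pa(L-x)/L  [x>a] = 14·(12/5)·(4-(8/3))/4 = 56/5 kN·m
Superposition: M = Σ M_i = 7592/135 kN·m ≈ 56.237037 kN·m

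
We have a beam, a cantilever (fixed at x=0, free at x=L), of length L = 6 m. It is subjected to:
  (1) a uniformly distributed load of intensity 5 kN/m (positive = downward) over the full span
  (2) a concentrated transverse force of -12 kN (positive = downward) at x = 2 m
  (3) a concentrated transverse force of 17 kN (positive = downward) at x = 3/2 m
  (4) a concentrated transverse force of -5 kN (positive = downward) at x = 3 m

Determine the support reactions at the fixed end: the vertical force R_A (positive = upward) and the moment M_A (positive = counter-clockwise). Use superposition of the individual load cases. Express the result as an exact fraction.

Load 1 — uniform load w=5 kN/m over full span:
  R_A = wL = 5·6 = 30 kN
  M_A = wL²/2 = 5·6²/2 = 90 kN·m
Load 2 — point force P=-12 kN at a=2 m (b=L-a=4):
  R_A = P = (-12) = -12 kN
  M_A = Pa = (-12)·2 = -24 kN·m
Load 3 — point force P=17 kN at a=3/2 m (b=L-a=9/2):
  R_A = P = 17 kN
  M_A = Pa = 17·(3/2) = 51/2 kN·m
Load 4 — point force P=-5 kN at a=3 m (b=L-a=3):
  R_A = P = (-5) = -5 kN
  M_A = Pa = (-5)·3 = -15 kN·m
Superposition: R_A = 30 kN, M_A = 153/2 kN·m

R_A = 30 kN, M_A = 153/2 kN·m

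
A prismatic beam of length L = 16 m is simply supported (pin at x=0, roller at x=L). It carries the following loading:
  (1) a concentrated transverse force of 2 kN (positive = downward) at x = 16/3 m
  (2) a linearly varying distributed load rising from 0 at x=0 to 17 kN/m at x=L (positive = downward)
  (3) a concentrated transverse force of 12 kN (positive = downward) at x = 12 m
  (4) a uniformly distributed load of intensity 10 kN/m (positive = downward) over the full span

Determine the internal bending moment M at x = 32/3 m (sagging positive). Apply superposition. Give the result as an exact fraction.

Load 1 — point force P=2 kN at a=16/3 m (b=L-a=32/3):
  M_1 = Pa(L-x)/L  [x>a] = 2·(16/3)·(16-(32/3))/16 = 32/9 kN·m
Load 2 — triangular load w₀=17 kN/m (0→w₀ over full span):
  M_2 = w₀Lx/6 - w₀x³/(6L) = 17·16·(32/3)/6 - 17·(32/3)³/(6·16) = 21760/81 kN·m
Load 3 — point force P=12 kN at a=12 m (b=L-a=4):
  M_3 = Pbx/L  [x≤a] = 12·4·(32/3)/16 = 32 kN·m
Load 4 — uniform load w=10 kN/m over full span:
  M_4 = wx(L-x)/2 = 10·(32/3)·(16-(32/3))/2 = 2560/9 kN·m
Superposition: M = Σ M_i = 47680/81 kN·m ≈ 588.641975 kN·m

M(32/3) = 47680/81 kN·m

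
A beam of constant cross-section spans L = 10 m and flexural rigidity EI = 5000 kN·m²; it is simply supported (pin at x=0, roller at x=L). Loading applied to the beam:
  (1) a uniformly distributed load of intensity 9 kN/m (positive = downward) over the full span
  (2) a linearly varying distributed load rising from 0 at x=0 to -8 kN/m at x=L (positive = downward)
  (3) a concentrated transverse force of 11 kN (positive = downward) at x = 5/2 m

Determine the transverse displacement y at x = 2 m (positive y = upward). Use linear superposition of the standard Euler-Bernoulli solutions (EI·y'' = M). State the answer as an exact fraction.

y(2) = -614119/6000000 m

Load 1 — uniform load w=9 kN/m over full span:
  y_1 = -wx(L³-2Lx²+x³)/(24EI) = -9·2·(10³-2·10·2²+2³)/(24·5000) = -87/625 m
Load 2 — triangular load w₀=-8 kN/m (0→w₀ over full span):
  y_2 = -w₀x(7L⁴-10L²x²+3x⁴)/(360LEI) = -(-8)·2·(7·10⁴-10·10²·2²+3·2⁴)/(360·10·5000) = 2752/46875 m
Load 3 — point force P=11 kN at a=5/2 m (b=L-a=15/2):
  y_3 = -Pbx(L²-b²-x²)/(6LEI)  [x≤a] = -11·(15/2)·2·(10²-(15/2)²-2²)/(6·10·5000) = -1749/80000 m
Superposition: y = Σ y_i = -614119/6000000 m ≈ -0.102353 m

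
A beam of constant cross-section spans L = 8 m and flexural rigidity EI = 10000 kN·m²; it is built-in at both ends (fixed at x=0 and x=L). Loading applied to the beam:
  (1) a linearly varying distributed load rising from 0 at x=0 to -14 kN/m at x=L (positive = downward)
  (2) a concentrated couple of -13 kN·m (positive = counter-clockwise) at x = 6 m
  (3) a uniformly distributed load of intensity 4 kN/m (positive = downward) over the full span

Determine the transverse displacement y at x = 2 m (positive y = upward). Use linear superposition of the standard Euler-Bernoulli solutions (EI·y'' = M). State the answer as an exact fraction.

Load 1 — triangular load w₀=-14 kN/m (0→w₀ over full span):
  y_1 = -w₀x²(L-x)²(x+2L)/(120LEI) = -(-14)·2²·(8-2)²·(2+2·8)/(120·8·10000) = 189/50000 m
Load 2 — applied couple M₀=-13 kN·m at a=6 m (b=L-a=2):
  y_2 = (R_Ax³/6 - M_Ax²/2)/EI  [x≤a] with R_A=-117/64, M_A=-65/16 = ((-117/64)·2³/6 - (-65/16)·2²/2)/10000 = 91/160000 m
Load 3 — uniform load w=4 kN/m over full span:
  y_3 = -wx²(L-x)²/(24EI) = -4·2²·(8-2)²/(24·10000) = -3/1250 m
Superposition: y = Σ y_i = 1559/800000 m ≈ 0.001949 m

y(2) = 1559/800000 m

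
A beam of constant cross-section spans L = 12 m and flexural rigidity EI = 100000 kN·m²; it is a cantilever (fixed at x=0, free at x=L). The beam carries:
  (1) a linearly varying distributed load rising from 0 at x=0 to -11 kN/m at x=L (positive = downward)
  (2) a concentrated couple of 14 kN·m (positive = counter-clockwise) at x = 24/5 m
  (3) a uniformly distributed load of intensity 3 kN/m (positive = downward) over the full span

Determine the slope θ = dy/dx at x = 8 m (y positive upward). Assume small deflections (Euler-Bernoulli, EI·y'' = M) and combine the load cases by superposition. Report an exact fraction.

Load 1 — triangular load w₀=-11 kN/m (0→w₀ over full span):
  θ_1 = (w₀Lx²/4-w₀L²x/3-w₀x⁴/(24L))/EI = ((-11)·12·8²/4-(-11)·12²·8/3-(-11)·8⁴/(24·12))/100000 = 638/28125 rad
Load 2 — applied couple M₀=14 kN·m at a=24/5 m (b=L-a=36/5):
  θ_2 = M₀a/EI  [x>a] = 14·(24/5)/100000 = 21/31250 rad
Load 3 — uniform load w=3 kN/m over full span:
  θ_3 = -wx(x²-3Lx+3L²)/(6EI) = -3·8·(8²-3·12·8+3·12²)/(6·100000) = -26/3125 rad
Superposition: θ = Σ θ_i = 4229/281250 rad ≈ 0.015036 rad

θ(8) = 4229/281250 rad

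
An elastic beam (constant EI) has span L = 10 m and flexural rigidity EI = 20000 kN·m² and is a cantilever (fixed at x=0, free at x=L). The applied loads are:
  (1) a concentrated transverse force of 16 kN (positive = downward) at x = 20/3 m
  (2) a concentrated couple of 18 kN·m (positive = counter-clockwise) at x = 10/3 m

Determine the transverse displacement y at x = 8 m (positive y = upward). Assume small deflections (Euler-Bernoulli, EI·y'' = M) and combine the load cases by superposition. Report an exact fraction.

Load 1 — point force P=16 kN at a=20/3 m (b=L-a=10/3):
  y_1 = -Pa²(3x-a)/(6EI)  [x>a] = -16·(20/3)²·(3·8-(20/3))/(6·20000) = -208/2025 m
Load 2 — applied couple M₀=18 kN·m at a=10/3 m (b=L-a=20/3):
  y_2 = M₀a(2x-a)/(2EI)  [x>a] = 18·(10/3)·(2·8-(10/3))/(2·20000) = 19/1000 m
Superposition: y = Σ y_i = -6781/81000 m ≈ -0.083716 m

y(8) = -6781/81000 m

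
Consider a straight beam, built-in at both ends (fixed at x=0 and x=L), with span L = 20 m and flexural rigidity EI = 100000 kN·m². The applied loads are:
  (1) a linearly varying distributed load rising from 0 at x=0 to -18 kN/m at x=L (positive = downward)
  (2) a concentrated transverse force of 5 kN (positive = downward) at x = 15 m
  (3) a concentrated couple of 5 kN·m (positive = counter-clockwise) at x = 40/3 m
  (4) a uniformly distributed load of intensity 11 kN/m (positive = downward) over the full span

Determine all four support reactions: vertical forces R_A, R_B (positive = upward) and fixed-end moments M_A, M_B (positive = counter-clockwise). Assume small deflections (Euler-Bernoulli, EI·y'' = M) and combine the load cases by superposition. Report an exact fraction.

R_A = 5483/96 kN, M_A = 6385/48 kN·m, R_B = -1163/96 kN, M_B = -995/48 kN·m

Load 1 — triangular load w₀=-18 kN/m (0→w₀ over full span):
  R_A = 3w₀L/20 = 3·(-18)·20/20 = -54 kN
  M_A = w₀L²/30 = (-18)·20²/30 = -240 kN·m
  R_B = 7w₀L/20 = 7·(-18)·20/20 = -126 kN
  M_B = -w₀L²/20 = -(-18)·20²/20 = 360 kN·m
Load 2 — point force P=5 kN at a=15 m (b=L-a=5):
  R_A = Pb²(3a+b)/L³ = 5·5²·(3·15+5)/20³ = 25/32 kN
  M_A = Pab²/L² = 5·15·5²/20² = 75/16 kN·m
  R_B = Pa²(a+3b)/L³ = 5·15²·(15+3·5)/20³ = 135/32 kN
  M_B = -Pa²b/L² = -5·15²·5/20² = -225/16 kN·m
Load 3 — applied couple M₀=5 kN·m at a=40/3 m (b=L-a=20/3):
  R_A = 6M₀ab/L³ = 6·5·(40/3)·(20/3)/20³ = 1/3 kN
  M_A = M₀b(2a-b)/L² = 5·(20/3)·(2·(40/3)-(20/3))/20² = 5/3 kN·m
  R_B = -6M₀ab/L³ = -6·5·(40/3)·(20/3)/20³ = -1/3 kN
  M_B = M₀a(2b-a)/L² = 5·(40/3)·(2·(20/3)-(40/3))/20² = 0 kN·m
Load 4 — uniform load w=11 kN/m over full span:
  R_A = wL/2 = 11·20/2 = 110 kN
  M_A = wL²/12 = 11·20²/12 = 1100/3 kN·m
  R_B = wL/2 = 11·20/2 = 110 kN
  M_B = -wL²/12 = -11·20²/12 = -1100/3 kN·m
Superposition: R_A = 5483/96 kN, M_A = 6385/48 kN·m, R_B = -1163/96 kN, M_B = -995/48 kN·m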